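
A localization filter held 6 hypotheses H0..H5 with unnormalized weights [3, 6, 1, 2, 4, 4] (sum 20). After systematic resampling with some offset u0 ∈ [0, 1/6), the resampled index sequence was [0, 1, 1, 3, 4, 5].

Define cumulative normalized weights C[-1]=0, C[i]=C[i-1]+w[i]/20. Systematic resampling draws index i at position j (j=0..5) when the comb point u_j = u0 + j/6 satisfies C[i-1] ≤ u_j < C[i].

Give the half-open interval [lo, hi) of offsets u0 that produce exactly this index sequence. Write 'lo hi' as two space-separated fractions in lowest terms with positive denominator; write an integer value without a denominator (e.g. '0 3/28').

0 1/10

C = [3/20, 9/20, 1/2, 3/5, 4/5, 1]
j=0 picked index 0: u0 ∈ [0, 3/20)
j=1 picked index 1: u0 ∈ [-1/60, 17/60)
j=2 picked index 1: u0 ∈ [-11/60, 7/60)
j=3 picked index 3: u0 ∈ [0, 1/10)
j=4 picked index 4: u0 ∈ [-1/15, 2/15)
j=5 picked index 5: u0 ∈ [-1/30, 1/6)
intersection: [0, 1/10)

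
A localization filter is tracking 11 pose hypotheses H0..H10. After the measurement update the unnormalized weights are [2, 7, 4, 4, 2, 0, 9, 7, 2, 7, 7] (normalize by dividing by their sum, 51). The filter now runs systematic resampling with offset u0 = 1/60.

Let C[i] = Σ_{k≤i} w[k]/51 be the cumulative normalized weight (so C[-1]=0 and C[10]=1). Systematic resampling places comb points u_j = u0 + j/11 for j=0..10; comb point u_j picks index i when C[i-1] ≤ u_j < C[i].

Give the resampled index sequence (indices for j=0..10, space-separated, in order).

C = [2/51, 3/17, 13/51, 1/3, 19/51, 19/51, 28/51, 35/51, 37/51, 44/51, 1]
j=0: u_0=1/60 ∈ [0, 2/51) → index 0
j=1: u_1=71/660 ∈ [2/51, 3/17) → index 1
j=2: u_2=131/660 ∈ [3/17, 13/51) → index 2
j=3: u_3=191/660 ∈ [13/51, 1/3) → index 3
j=4: u_4=251/660 ∈ [19/51, 28/51) → index 6
j=5: u_5=311/660 ∈ [19/51, 28/51) → index 6
j=6: u_6=371/660 ∈ [28/51, 35/51) → index 7
j=7: u_7=431/660 ∈ [28/51, 35/51) → index 7
j=8: u_8=491/660 ∈ [37/51, 44/51) → index 9
j=9: u_9=551/660 ∈ [37/51, 44/51) → index 9
j=10: u_10=611/660 ∈ [44/51, 1) → index 10

0 1 2 3 6 6 7 7 9 9 10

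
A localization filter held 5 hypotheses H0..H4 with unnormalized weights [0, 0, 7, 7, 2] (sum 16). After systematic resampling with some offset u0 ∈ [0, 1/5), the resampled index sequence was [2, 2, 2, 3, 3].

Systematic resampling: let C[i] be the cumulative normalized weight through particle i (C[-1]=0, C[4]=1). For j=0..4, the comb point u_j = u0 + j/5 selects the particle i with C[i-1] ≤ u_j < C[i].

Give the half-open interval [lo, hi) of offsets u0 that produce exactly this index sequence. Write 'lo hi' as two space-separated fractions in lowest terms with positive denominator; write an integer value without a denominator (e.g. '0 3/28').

C = [0, 0, 7/16, 7/8, 1]
j=0 picked index 2: u0 ∈ [0, 7/16)
j=1 picked index 2: u0 ∈ [-1/5, 19/80)
j=2 picked index 2: u0 ∈ [-2/5, 3/80)
j=3 picked index 3: u0 ∈ [-13/80, 11/40)
j=4 picked index 3: u0 ∈ [-29/80, 3/40)
intersection: [0, 3/80)

0 3/80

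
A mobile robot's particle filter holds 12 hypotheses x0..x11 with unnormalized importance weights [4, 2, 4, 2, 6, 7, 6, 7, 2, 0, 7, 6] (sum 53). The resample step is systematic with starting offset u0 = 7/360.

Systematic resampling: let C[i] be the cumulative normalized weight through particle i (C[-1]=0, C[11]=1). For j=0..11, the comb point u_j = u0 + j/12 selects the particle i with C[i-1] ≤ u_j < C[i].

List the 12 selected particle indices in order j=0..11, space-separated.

C = [4/53, 6/53, 10/53, 12/53, 18/53, 25/53, 31/53, 38/53, 40/53, 40/53, 47/53, 1]
j=0: u_0=7/360 ∈ [0, 4/53) → index 0
j=1: u_1=37/360 ∈ [4/53, 6/53) → index 1
j=2: u_2=67/360 ∈ [6/53, 10/53) → index 2
j=3: u_3=97/360 ∈ [12/53, 18/53) → index 4
j=4: u_4=127/360 ∈ [18/53, 25/53) → index 5
j=5: u_5=157/360 ∈ [18/53, 25/53) → index 5
j=6: u_6=187/360 ∈ [25/53, 31/53) → index 6
j=7: u_7=217/360 ∈ [31/53, 38/53) → index 7
j=8: u_8=247/360 ∈ [31/53, 38/53) → index 7
j=9: u_9=277/360 ∈ [40/53, 47/53) → index 10
j=10: u_10=307/360 ∈ [40/53, 47/53) → index 10
j=11: u_11=337/360 ∈ [47/53, 1) → index 11

0 1 2 4 5 5 6 7 7 10 10 11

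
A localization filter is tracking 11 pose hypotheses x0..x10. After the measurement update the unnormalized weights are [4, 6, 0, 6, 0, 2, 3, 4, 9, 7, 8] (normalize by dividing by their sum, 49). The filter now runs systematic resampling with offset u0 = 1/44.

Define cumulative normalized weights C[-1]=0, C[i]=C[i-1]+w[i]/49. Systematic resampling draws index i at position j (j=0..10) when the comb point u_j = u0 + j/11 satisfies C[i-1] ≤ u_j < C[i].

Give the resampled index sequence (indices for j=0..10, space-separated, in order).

C = [4/49, 10/49, 10/49, 16/49, 16/49, 18/49, 3/7, 25/49, 34/49, 41/49, 1]
j=0: u_0=1/44 ∈ [0, 4/49) → index 0
j=1: u_1=5/44 ∈ [4/49, 10/49) → index 1
j=2: u_2=9/44 ∈ [10/49, 16/49) → index 3
j=3: u_3=13/44 ∈ [10/49, 16/49) → index 3
j=4: u_4=17/44 ∈ [18/49, 3/7) → index 6
j=5: u_5=21/44 ∈ [3/7, 25/49) → index 7
j=6: u_6=25/44 ∈ [25/49, 34/49) → index 8
j=7: u_7=29/44 ∈ [25/49, 34/49) → index 8
j=8: u_8=3/4 ∈ [34/49, 41/49) → index 9
j=9: u_9=37/44 ∈ [41/49, 1) → index 10
j=10: u_10=41/44 ∈ [41/49, 1) → index 10

0 1 3 3 6 7 8 8 9 10 10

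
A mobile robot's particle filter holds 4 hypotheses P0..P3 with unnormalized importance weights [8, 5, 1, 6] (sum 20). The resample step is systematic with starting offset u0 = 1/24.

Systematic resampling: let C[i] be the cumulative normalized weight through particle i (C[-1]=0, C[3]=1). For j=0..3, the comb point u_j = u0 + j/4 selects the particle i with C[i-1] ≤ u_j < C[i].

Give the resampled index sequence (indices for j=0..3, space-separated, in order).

0 0 1 3

C = [2/5, 13/20, 7/10, 1]
j=0: u_0=1/24 ∈ [0, 2/5) → index 0
j=1: u_1=7/24 ∈ [0, 2/5) → index 0
j=2: u_2=13/24 ∈ [2/5, 13/20) → index 1
j=3: u_3=19/24 ∈ [7/10, 1) → index 3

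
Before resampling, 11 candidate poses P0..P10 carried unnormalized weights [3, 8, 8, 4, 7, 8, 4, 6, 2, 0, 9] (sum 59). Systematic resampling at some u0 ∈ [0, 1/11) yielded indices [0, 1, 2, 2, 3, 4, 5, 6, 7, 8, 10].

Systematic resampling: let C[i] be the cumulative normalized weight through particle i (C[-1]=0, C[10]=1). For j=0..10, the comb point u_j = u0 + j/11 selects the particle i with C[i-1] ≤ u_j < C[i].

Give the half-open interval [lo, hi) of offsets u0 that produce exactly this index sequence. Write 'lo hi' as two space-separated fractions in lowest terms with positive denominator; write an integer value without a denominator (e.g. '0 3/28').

C = [3/59, 11/59, 19/59, 23/59, 30/59, 38/59, 42/59, 48/59, 50/59, 50/59, 1]
j=0 picked index 0: u0 ∈ [0, 3/59)
j=1 picked index 1: u0 ∈ [-26/649, 62/649)
j=2 picked index 2: u0 ∈ [3/649, 91/649)
j=3 picked index 2: u0 ∈ [-56/649, 32/649)
j=4 picked index 3: u0 ∈ [-27/649, 17/649)
j=5 picked index 4: u0 ∈ [-42/649, 35/649)
j=6 picked index 5: u0 ∈ [-24/649, 64/649)
j=7 picked index 6: u0 ∈ [5/649, 49/649)
j=8 picked index 7: u0 ∈ [-10/649, 56/649)
j=9 picked index 8: u0 ∈ [-3/649, 19/649)
j=10 picked index 10: u0 ∈ [-40/649, 1/11)
intersection: [5/649, 17/649)

5/649 17/649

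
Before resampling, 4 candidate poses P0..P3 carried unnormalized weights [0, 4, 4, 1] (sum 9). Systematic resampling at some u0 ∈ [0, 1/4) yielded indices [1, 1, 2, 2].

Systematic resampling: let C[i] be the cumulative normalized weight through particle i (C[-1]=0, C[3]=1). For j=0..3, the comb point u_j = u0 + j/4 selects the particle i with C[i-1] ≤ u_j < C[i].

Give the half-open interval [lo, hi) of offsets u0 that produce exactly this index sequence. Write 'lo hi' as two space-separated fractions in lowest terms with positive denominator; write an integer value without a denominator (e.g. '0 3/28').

0 5/36

C = [0, 4/9, 8/9, 1]
j=0 picked index 1: u0 ∈ [0, 4/9)
j=1 picked index 1: u0 ∈ [-1/4, 7/36)
j=2 picked index 2: u0 ∈ [-1/18, 7/18)
j=3 picked index 2: u0 ∈ [-11/36, 5/36)
intersection: [0, 5/36)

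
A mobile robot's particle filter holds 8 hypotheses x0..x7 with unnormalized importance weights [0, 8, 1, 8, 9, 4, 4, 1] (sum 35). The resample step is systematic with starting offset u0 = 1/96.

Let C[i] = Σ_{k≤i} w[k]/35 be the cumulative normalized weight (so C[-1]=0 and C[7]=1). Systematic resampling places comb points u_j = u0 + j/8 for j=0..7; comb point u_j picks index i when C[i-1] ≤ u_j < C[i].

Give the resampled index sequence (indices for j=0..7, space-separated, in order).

1 1 3 3 4 4 5 6

C = [0, 8/35, 9/35, 17/35, 26/35, 6/7, 34/35, 1]
j=0: u_0=1/96 ∈ [0, 8/35) → index 1
j=1: u_1=13/96 ∈ [0, 8/35) → index 1
j=2: u_2=25/96 ∈ [9/35, 17/35) → index 3
j=3: u_3=37/96 ∈ [9/35, 17/35) → index 3
j=4: u_4=49/96 ∈ [17/35, 26/35) → index 4
j=5: u_5=61/96 ∈ [17/35, 26/35) → index 4
j=6: u_6=73/96 ∈ [26/35, 6/7) → index 5
j=7: u_7=85/96 ∈ [6/7, 34/35) → index 6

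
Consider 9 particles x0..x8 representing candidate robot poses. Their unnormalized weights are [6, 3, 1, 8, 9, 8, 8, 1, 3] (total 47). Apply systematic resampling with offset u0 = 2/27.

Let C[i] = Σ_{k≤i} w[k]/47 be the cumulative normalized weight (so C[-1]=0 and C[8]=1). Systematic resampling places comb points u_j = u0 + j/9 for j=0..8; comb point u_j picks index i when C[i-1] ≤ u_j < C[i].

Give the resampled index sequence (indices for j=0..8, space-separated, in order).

0 1 3 4 4 5 5 6 8

C = [6/47, 9/47, 10/47, 18/47, 27/47, 35/47, 43/47, 44/47, 1]
j=0: u_0=2/27 ∈ [0, 6/47) → index 0
j=1: u_1=5/27 ∈ [6/47, 9/47) → index 1
j=2: u_2=8/27 ∈ [10/47, 18/47) → index 3
j=3: u_3=11/27 ∈ [18/47, 27/47) → index 4
j=4: u_4=14/27 ∈ [18/47, 27/47) → index 4
j=5: u_5=17/27 ∈ [27/47, 35/47) → index 5
j=6: u_6=20/27 ∈ [27/47, 35/47) → index 5
j=7: u_7=23/27 ∈ [35/47, 43/47) → index 6
j=8: u_8=26/27 ∈ [44/47, 1) → index 8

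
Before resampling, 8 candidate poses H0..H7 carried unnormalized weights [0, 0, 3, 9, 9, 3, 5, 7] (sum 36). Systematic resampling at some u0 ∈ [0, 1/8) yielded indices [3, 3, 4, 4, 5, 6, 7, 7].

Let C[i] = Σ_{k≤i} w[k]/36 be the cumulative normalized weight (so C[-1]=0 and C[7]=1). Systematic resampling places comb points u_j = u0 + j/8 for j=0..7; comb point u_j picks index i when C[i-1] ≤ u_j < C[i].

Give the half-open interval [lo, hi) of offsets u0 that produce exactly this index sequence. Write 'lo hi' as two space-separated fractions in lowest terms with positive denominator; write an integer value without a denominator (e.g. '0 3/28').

C = [0, 0, 1/12, 1/3, 7/12, 2/3, 29/36, 1]
j=0 picked index 3: u0 ∈ [1/12, 1/3)
j=1 picked index 3: u0 ∈ [-1/24, 5/24)
j=2 picked index 4: u0 ∈ [1/12, 1/3)
j=3 picked index 4: u0 ∈ [-1/24, 5/24)
j=4 picked index 5: u0 ∈ [1/12, 1/6)
j=5 picked index 6: u0 ∈ [1/24, 13/72)
j=6 picked index 7: u0 ∈ [1/18, 1/4)
j=7 picked index 7: u0 ∈ [-5/72, 1/8)
intersection: [1/12, 1/8)

1/12 1/8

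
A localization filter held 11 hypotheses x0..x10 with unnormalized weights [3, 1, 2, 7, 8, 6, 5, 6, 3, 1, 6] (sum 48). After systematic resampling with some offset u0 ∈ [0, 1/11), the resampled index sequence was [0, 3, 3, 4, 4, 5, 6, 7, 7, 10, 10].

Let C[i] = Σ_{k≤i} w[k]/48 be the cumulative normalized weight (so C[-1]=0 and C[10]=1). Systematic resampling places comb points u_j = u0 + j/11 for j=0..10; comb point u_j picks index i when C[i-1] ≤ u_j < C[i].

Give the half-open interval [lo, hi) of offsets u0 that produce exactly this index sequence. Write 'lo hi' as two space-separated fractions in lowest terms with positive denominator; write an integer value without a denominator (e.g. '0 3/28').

C = [1/16, 1/12, 1/8, 13/48, 7/16, 9/16, 2/3, 19/24, 41/48, 7/8, 1]
j=0 picked index 0: u0 ∈ [0, 1/16)
j=1 picked index 3: u0 ∈ [3/88, 95/528)
j=2 picked index 3: u0 ∈ [-5/88, 47/528)
j=3 picked index 4: u0 ∈ [-1/528, 29/176)
j=4 picked index 4: u0 ∈ [-49/528, 13/176)
j=5 picked index 5: u0 ∈ [-3/176, 19/176)
j=6 picked index 6: u0 ∈ [3/176, 4/33)
j=7 picked index 7: u0 ∈ [1/33, 41/264)
j=8 picked index 7: u0 ∈ [-2/33, 17/264)
j=9 picked index 10: u0 ∈ [5/88, 2/11)
j=10 picked index 10: u0 ∈ [-3/88, 1/11)
intersection: [5/88, 1/16)

5/88 1/16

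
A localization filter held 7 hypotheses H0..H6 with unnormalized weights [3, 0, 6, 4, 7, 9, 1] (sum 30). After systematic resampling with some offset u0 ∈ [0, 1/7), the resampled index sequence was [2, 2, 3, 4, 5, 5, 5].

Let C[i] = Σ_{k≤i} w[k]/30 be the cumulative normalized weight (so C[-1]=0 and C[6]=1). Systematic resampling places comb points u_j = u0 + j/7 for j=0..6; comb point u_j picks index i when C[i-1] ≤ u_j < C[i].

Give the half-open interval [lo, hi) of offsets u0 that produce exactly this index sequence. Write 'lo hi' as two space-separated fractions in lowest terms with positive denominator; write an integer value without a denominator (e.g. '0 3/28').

C = [1/10, 1/10, 3/10, 13/30, 2/3, 29/30, 1]
j=0 picked index 2: u0 ∈ [1/10, 3/10)
j=1 picked index 2: u0 ∈ [-3/70, 11/70)
j=2 picked index 3: u0 ∈ [1/70, 31/210)
j=3 picked index 4: u0 ∈ [1/210, 5/21)
j=4 picked index 5: u0 ∈ [2/21, 83/210)
j=5 picked index 5: u0 ∈ [-1/21, 53/210)
j=6 picked index 5: u0 ∈ [-4/21, 23/210)
intersection: [1/10, 23/210)

1/10 23/210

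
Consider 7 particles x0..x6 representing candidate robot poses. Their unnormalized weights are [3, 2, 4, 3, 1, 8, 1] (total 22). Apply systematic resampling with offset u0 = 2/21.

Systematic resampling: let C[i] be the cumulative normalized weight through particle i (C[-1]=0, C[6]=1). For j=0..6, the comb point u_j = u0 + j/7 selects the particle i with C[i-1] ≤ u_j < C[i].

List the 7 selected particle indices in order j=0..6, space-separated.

0 2 2 3 5 5 5

C = [3/22, 5/22, 9/22, 6/11, 13/22, 21/22, 1]
j=0: u_0=2/21 ∈ [0, 3/22) → index 0
j=1: u_1=5/21 ∈ [5/22, 9/22) → index 2
j=2: u_2=8/21 ∈ [5/22, 9/22) → index 2
j=3: u_3=11/21 ∈ [9/22, 6/11) → index 3
j=4: u_4=2/3 ∈ [13/22, 21/22) → index 5
j=5: u_5=17/21 ∈ [13/22, 21/22) → index 5
j=6: u_6=20/21 ∈ [13/22, 21/22) → index 5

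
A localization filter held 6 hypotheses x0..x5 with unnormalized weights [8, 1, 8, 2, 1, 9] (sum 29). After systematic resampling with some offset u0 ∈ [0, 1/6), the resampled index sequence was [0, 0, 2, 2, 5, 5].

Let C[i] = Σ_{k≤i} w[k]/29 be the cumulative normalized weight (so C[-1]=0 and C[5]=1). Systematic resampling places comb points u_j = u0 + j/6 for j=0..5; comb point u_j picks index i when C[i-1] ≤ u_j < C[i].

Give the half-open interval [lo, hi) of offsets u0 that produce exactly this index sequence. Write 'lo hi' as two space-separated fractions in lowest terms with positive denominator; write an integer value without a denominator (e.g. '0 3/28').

2/87 5/58

C = [8/29, 9/29, 17/29, 19/29, 20/29, 1]
j=0 picked index 0: u0 ∈ [0, 8/29)
j=1 picked index 0: u0 ∈ [-1/6, 19/174)
j=2 picked index 2: u0 ∈ [-2/87, 22/87)
j=3 picked index 2: u0 ∈ [-11/58, 5/58)
j=4 picked index 5: u0 ∈ [2/87, 1/3)
j=5 picked index 5: u0 ∈ [-25/174, 1/6)
intersection: [2/87, 5/58)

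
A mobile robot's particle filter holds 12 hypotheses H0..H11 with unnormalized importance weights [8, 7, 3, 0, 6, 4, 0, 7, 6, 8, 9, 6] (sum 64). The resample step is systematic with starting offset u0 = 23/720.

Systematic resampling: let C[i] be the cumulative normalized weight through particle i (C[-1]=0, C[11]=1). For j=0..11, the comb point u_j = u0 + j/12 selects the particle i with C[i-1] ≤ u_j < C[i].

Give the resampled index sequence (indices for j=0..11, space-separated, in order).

0 0 1 4 4 7 7 8 9 10 10 11

C = [1/8, 15/64, 9/32, 9/32, 3/8, 7/16, 7/16, 35/64, 41/64, 49/64, 29/32, 1]
j=0: u_0=23/720 ∈ [0, 1/8) → index 0
j=1: u_1=83/720 ∈ [0, 1/8) → index 0
j=2: u_2=143/720 ∈ [1/8, 15/64) → index 1
j=3: u_3=203/720 ∈ [9/32, 3/8) → index 4
j=4: u_4=263/720 ∈ [9/32, 3/8) → index 4
j=5: u_5=323/720 ∈ [7/16, 35/64) → index 7
j=6: u_6=383/720 ∈ [7/16, 35/64) → index 7
j=7: u_7=443/720 ∈ [35/64, 41/64) → index 8
j=8: u_8=503/720 ∈ [41/64, 49/64) → index 9
j=9: u_9=563/720 ∈ [49/64, 29/32) → index 10
j=10: u_10=623/720 ∈ [49/64, 29/32) → index 10
j=11: u_11=683/720 ∈ [29/32, 1) → index 11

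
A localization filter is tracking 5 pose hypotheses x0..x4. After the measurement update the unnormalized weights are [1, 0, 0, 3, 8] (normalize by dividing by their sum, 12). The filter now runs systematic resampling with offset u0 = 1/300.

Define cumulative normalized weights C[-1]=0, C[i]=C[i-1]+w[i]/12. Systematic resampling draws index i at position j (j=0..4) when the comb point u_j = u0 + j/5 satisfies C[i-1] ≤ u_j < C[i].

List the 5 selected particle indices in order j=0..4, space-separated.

C = [1/12, 1/12, 1/12, 1/3, 1]
j=0: u_0=1/300 ∈ [0, 1/12) → index 0
j=1: u_1=61/300 ∈ [1/12, 1/3) → index 3
j=2: u_2=121/300 ∈ [1/3, 1) → index 4
j=3: u_3=181/300 ∈ [1/3, 1) → index 4
j=4: u_4=241/300 ∈ [1/3, 1) → index 4

0 3 4 4 4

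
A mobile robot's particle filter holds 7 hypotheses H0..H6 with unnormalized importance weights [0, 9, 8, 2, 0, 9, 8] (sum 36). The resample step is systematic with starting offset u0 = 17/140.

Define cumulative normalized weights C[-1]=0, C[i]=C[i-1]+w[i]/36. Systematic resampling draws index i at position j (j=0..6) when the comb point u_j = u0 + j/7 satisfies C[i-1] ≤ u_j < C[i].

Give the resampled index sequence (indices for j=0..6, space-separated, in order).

C = [0, 1/4, 17/36, 19/36, 19/36, 7/9, 1]
j=0: u_0=17/140 ∈ [0, 1/4) → index 1
j=1: u_1=37/140 ∈ [1/4, 17/36) → index 2
j=2: u_2=57/140 ∈ [1/4, 17/36) → index 2
j=3: u_3=11/20 ∈ [19/36, 7/9) → index 5
j=4: u_4=97/140 ∈ [19/36, 7/9) → index 5
j=5: u_5=117/140 ∈ [7/9, 1) → index 6
j=6: u_6=137/140 ∈ [7/9, 1) → index 6

1 2 2 5 5 6 6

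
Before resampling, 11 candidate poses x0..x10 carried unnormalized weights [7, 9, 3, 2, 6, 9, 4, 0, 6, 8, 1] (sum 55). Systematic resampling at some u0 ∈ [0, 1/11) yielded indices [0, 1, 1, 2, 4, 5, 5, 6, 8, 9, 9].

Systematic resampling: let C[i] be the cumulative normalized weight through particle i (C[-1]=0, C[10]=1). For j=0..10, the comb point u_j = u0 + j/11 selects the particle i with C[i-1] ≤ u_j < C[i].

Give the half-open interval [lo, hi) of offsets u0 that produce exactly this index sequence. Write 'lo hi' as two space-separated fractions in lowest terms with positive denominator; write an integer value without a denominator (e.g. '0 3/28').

C = [7/55, 16/55, 19/55, 21/55, 27/55, 36/55, 8/11, 8/11, 46/55, 54/55, 1]
j=0 picked index 0: u0 ∈ [0, 7/55)
j=1 picked index 1: u0 ∈ [2/55, 1/5)
j=2 picked index 1: u0 ∈ [-3/55, 6/55)
j=3 picked index 2: u0 ∈ [1/55, 4/55)
j=4 picked index 4: u0 ∈ [1/55, 7/55)
j=5 picked index 5: u0 ∈ [2/55, 1/5)
j=6 picked index 5: u0 ∈ [-3/55, 6/55)
j=7 picked index 6: u0 ∈ [1/55, 1/11)
j=8 picked index 8: u0 ∈ [0, 6/55)
j=9 picked index 9: u0 ∈ [1/55, 9/55)
j=10 picked index 9: u0 ∈ [-4/55, 4/55)
intersection: [2/55, 4/55)

2/55 4/55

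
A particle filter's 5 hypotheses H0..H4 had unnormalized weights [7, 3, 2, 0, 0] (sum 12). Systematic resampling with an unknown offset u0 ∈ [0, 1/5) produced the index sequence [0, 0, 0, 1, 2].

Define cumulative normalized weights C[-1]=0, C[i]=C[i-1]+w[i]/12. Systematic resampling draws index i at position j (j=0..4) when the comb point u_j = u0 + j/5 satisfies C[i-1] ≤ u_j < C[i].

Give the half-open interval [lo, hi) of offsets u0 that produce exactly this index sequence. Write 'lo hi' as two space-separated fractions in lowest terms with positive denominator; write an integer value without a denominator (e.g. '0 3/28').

1/30 11/60

C = [7/12, 5/6, 1, 1, 1]
j=0 picked index 0: u0 ∈ [0, 7/12)
j=1 picked index 0: u0 ∈ [-1/5, 23/60)
j=2 picked index 0: u0 ∈ [-2/5, 11/60)
j=3 picked index 1: u0 ∈ [-1/60, 7/30)
j=4 picked index 2: u0 ∈ [1/30, 1/5)
intersection: [1/30, 11/60)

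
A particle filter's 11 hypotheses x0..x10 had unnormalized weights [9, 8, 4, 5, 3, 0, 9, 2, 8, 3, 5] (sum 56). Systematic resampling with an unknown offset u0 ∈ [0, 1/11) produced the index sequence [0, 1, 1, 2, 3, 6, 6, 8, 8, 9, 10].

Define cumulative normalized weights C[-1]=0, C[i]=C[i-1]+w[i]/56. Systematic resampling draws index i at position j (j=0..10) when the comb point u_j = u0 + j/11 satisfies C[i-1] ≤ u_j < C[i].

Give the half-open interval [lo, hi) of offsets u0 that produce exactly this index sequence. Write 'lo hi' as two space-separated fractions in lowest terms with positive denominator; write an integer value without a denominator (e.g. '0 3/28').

6/77 1/11

C = [9/56, 17/56, 3/8, 13/28, 29/56, 29/56, 19/28, 5/7, 6/7, 51/56, 1]
j=0 picked index 0: u0 ∈ [0, 9/56)
j=1 picked index 1: u0 ∈ [43/616, 131/616)
j=2 picked index 1: u0 ∈ [-13/616, 75/616)
j=3 picked index 2: u0 ∈ [19/616, 9/88)
j=4 picked index 3: u0 ∈ [1/88, 31/308)
j=5 picked index 6: u0 ∈ [39/616, 69/308)
j=6 picked index 6: u0 ∈ [-17/616, 41/308)
j=7 picked index 8: u0 ∈ [6/77, 17/77)
j=8 picked index 8: u0 ∈ [-1/77, 10/77)
j=9 picked index 9: u0 ∈ [3/77, 57/616)
j=10 picked index 10: u0 ∈ [1/616, 1/11)
intersection: [6/77, 1/11)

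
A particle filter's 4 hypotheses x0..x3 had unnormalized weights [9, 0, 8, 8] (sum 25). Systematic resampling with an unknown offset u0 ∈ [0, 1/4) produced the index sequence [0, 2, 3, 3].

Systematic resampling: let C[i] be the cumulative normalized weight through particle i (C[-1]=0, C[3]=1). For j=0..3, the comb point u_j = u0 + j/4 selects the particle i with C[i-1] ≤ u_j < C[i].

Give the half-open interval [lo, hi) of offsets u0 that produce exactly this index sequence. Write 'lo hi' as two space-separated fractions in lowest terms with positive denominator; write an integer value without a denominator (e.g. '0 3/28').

9/50 1/4

C = [9/25, 9/25, 17/25, 1]
j=0 picked index 0: u0 ∈ [0, 9/25)
j=1 picked index 2: u0 ∈ [11/100, 43/100)
j=2 picked index 3: u0 ∈ [9/50, 1/2)
j=3 picked index 3: u0 ∈ [-7/100, 1/4)
intersection: [9/50, 1/4)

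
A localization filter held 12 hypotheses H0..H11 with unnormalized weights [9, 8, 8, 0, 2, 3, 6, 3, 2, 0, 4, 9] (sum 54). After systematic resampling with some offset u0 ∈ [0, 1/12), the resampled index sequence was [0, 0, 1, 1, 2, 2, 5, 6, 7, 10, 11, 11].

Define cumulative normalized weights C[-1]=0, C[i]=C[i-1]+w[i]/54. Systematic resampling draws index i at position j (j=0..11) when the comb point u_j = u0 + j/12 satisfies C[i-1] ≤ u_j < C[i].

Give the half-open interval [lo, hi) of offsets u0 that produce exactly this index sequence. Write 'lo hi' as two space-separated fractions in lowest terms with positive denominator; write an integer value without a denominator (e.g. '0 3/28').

C = [1/6, 17/54, 25/54, 25/54, 1/2, 5/9, 2/3, 13/18, 41/54, 41/54, 5/6, 1]
j=0 picked index 0: u0 ∈ [0, 1/6)
j=1 picked index 0: u0 ∈ [-1/12, 1/12)
j=2 picked index 1: u0 ∈ [0, 4/27)
j=3 picked index 1: u0 ∈ [-1/12, 7/108)
j=4 picked index 2: u0 ∈ [-1/54, 7/54)
j=5 picked index 2: u0 ∈ [-11/108, 5/108)
j=6 picked index 5: u0 ∈ [0, 1/18)
j=7 picked index 6: u0 ∈ [-1/36, 1/12)
j=8 picked index 7: u0 ∈ [0, 1/18)
j=9 picked index 10: u0 ∈ [1/108, 1/12)
j=10 picked index 11: u0 ∈ [0, 1/6)
j=11 picked index 11: u0 ∈ [-1/12, 1/12)
intersection: [1/108, 5/108)

1/108 5/108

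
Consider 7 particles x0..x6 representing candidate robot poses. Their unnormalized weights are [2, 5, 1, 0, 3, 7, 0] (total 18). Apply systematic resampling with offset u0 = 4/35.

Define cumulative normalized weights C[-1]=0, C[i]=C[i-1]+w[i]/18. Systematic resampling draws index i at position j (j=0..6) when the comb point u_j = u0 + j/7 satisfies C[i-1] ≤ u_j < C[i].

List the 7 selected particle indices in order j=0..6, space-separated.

C = [1/9, 7/18, 4/9, 4/9, 11/18, 1, 1]
j=0: u_0=4/35 ∈ [1/9, 7/18) → index 1
j=1: u_1=9/35 ∈ [1/9, 7/18) → index 1
j=2: u_2=2/5 ∈ [7/18, 4/9) → index 2
j=3: u_3=19/35 ∈ [4/9, 11/18) → index 4
j=4: u_4=24/35 ∈ [11/18, 1) → index 5
j=5: u_5=29/35 ∈ [11/18, 1) → index 5
j=6: u_6=34/35 ∈ [11/18, 1) → index 5

1 1 2 4 5 5 5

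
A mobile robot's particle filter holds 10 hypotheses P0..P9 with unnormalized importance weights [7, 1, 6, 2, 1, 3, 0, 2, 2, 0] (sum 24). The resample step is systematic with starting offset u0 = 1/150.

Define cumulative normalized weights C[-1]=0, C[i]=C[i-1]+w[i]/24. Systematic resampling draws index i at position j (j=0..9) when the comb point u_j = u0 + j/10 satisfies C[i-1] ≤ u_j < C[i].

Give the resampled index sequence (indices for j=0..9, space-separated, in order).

0 0 0 1 2 2 3 4 5 7

C = [7/24, 1/3, 7/12, 2/3, 17/24, 5/6, 5/6, 11/12, 1, 1]
j=0: u_0=1/150 ∈ [0, 7/24) → index 0
j=1: u_1=8/75 ∈ [0, 7/24) → index 0
j=2: u_2=31/150 ∈ [0, 7/24) → index 0
j=3: u_3=23/75 ∈ [7/24, 1/3) → index 1
j=4: u_4=61/150 ∈ [1/3, 7/12) → index 2
j=5: u_5=38/75 ∈ [1/3, 7/12) → index 2
j=6: u_6=91/150 ∈ [7/12, 2/3) → index 3
j=7: u_7=53/75 ∈ [2/3, 17/24) → index 4
j=8: u_8=121/150 ∈ [17/24, 5/6) → index 5
j=9: u_9=68/75 ∈ [5/6, 11/12) → index 7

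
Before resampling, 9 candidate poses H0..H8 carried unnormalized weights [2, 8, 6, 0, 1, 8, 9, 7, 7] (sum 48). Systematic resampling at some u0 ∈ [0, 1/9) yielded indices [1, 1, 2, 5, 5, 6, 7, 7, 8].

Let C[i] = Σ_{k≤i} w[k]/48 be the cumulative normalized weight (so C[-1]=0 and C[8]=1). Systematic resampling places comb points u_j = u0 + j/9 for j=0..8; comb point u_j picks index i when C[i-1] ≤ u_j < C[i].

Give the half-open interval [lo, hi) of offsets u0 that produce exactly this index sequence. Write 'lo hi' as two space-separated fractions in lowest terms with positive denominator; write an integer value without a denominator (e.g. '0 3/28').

1/24 11/144

C = [1/24, 5/24, 1/3, 1/3, 17/48, 25/48, 17/24, 41/48, 1]
j=0 picked index 1: u0 ∈ [1/24, 5/24)
j=1 picked index 1: u0 ∈ [-5/72, 7/72)
j=2 picked index 2: u0 ∈ [-1/72, 1/9)
j=3 picked index 5: u0 ∈ [1/48, 3/16)
j=4 picked index 5: u0 ∈ [-13/144, 11/144)
j=5 picked index 6: u0 ∈ [-5/144, 11/72)
j=6 picked index 7: u0 ∈ [1/24, 3/16)
j=7 picked index 7: u0 ∈ [-5/72, 11/144)
j=8 picked index 8: u0 ∈ [-5/144, 1/9)
intersection: [1/24, 11/144)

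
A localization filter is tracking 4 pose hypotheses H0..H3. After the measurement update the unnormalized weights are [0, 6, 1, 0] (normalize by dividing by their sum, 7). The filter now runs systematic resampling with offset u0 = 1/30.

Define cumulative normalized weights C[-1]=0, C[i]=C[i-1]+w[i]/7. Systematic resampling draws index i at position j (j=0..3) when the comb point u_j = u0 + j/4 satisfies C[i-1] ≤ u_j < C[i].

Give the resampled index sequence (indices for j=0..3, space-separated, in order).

C = [0, 6/7, 1, 1]
j=0: u_0=1/30 ∈ [0, 6/7) → index 1
j=1: u_1=17/60 ∈ [0, 6/7) → index 1
j=2: u_2=8/15 ∈ [0, 6/7) → index 1
j=3: u_3=47/60 ∈ [0, 6/7) → index 1

1 1 1 1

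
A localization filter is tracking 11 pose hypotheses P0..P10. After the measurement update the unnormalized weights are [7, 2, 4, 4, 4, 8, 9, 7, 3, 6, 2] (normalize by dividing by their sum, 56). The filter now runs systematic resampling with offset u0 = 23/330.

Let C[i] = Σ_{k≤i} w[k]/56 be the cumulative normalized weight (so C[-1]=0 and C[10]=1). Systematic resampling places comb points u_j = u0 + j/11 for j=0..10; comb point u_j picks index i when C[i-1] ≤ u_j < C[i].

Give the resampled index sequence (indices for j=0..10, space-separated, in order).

C = [1/8, 9/56, 13/56, 17/56, 3/8, 29/56, 19/28, 45/56, 6/7, 27/28, 1]
j=0: u_0=23/330 ∈ [0, 1/8) → index 0
j=1: u_1=53/330 ∈ [1/8, 9/56) → index 1
j=2: u_2=83/330 ∈ [13/56, 17/56) → index 3
j=3: u_3=113/330 ∈ [17/56, 3/8) → index 4
j=4: u_4=13/30 ∈ [3/8, 29/56) → index 5
j=5: u_5=173/330 ∈ [29/56, 19/28) → index 6
j=6: u_6=203/330 ∈ [29/56, 19/28) → index 6
j=7: u_7=233/330 ∈ [19/28, 45/56) → index 7
j=8: u_8=263/330 ∈ [19/28, 45/56) → index 7
j=9: u_9=293/330 ∈ [6/7, 27/28) → index 9
j=10: u_10=323/330 ∈ [27/28, 1) → index 10

0 1 3 4 5 6 6 7 7 9 10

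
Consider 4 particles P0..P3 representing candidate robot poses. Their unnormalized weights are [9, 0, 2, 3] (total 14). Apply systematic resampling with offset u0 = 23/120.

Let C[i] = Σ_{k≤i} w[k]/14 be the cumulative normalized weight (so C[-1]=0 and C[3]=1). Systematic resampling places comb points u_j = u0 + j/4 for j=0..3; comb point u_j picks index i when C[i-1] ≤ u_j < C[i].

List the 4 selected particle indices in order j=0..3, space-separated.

0 0 2 3

C = [9/14, 9/14, 11/14, 1]
j=0: u_0=23/120 ∈ [0, 9/14) → index 0
j=1: u_1=53/120 ∈ [0, 9/14) → index 0
j=2: u_2=83/120 ∈ [9/14, 11/14) → index 2
j=3: u_3=113/120 ∈ [11/14, 1) → index 3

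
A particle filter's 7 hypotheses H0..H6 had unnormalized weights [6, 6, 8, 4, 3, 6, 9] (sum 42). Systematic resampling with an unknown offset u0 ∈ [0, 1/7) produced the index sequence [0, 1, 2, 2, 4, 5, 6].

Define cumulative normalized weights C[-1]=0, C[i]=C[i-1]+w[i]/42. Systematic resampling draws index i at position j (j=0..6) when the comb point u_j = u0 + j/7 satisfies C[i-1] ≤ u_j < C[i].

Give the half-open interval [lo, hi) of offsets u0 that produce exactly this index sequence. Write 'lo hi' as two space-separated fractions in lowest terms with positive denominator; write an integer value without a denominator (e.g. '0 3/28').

C = [1/7, 2/7, 10/21, 4/7, 9/14, 11/14, 1]
j=0 picked index 0: u0 ∈ [0, 1/7)
j=1 picked index 1: u0 ∈ [0, 1/7)
j=2 picked index 2: u0 ∈ [0, 4/21)
j=3 picked index 2: u0 ∈ [-1/7, 1/21)
j=4 picked index 4: u0 ∈ [0, 1/14)
j=5 picked index 5: u0 ∈ [-1/14, 1/14)
j=6 picked index 6: u0 ∈ [-1/14, 1/7)
intersection: [0, 1/21)

0 1/21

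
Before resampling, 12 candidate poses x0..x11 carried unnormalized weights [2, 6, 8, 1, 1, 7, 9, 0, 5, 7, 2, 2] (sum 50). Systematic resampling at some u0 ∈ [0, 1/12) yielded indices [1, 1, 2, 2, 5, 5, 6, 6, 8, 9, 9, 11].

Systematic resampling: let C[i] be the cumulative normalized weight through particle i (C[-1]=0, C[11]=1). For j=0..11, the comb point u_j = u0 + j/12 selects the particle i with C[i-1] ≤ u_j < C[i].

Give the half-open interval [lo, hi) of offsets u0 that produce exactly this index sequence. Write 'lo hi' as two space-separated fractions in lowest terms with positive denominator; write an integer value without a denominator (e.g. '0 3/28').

13/300 7/100

C = [1/25, 4/25, 8/25, 17/50, 9/25, 1/2, 17/25, 17/25, 39/50, 23/25, 24/25, 1]
j=0 picked index 1: u0 ∈ [1/25, 4/25)
j=1 picked index 1: u0 ∈ [-13/300, 23/300)
j=2 picked index 2: u0 ∈ [-1/150, 23/150)
j=3 picked index 2: u0 ∈ [-9/100, 7/100)
j=4 picked index 5: u0 ∈ [2/75, 1/6)
j=5 picked index 5: u0 ∈ [-17/300, 1/12)
j=6 picked index 6: u0 ∈ [0, 9/50)
j=7 picked index 6: u0 ∈ [-1/12, 29/300)
j=8 picked index 8: u0 ∈ [1/75, 17/150)
j=9 picked index 9: u0 ∈ [3/100, 17/100)
j=10 picked index 9: u0 ∈ [-4/75, 13/150)
j=11 picked index 11: u0 ∈ [13/300, 1/12)
intersection: [13/300, 7/100)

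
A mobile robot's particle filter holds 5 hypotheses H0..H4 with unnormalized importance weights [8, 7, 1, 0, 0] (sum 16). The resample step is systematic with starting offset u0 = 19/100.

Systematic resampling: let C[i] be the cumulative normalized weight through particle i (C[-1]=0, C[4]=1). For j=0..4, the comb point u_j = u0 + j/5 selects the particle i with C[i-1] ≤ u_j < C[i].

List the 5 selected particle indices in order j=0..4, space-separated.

C = [1/2, 15/16, 1, 1, 1]
j=0: u_0=19/100 ∈ [0, 1/2) → index 0
j=1: u_1=39/100 ∈ [0, 1/2) → index 0
j=2: u_2=59/100 ∈ [1/2, 15/16) → index 1
j=3: u_3=79/100 ∈ [1/2, 15/16) → index 1
j=4: u_4=99/100 ∈ [15/16, 1) → index 2

0 0 1 1 2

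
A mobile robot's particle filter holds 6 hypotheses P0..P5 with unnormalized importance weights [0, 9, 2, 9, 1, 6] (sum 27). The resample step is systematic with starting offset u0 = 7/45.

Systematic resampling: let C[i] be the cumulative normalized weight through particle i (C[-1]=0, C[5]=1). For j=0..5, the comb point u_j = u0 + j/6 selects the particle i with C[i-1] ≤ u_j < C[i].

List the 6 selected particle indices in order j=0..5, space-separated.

1 1 3 3 5 5

C = [0, 1/3, 11/27, 20/27, 7/9, 1]
j=0: u_0=7/45 ∈ [0, 1/3) → index 1
j=1: u_1=29/90 ∈ [0, 1/3) → index 1
j=2: u_2=22/45 ∈ [11/27, 20/27) → index 3
j=3: u_3=59/90 ∈ [11/27, 20/27) → index 3
j=4: u_4=37/45 ∈ [7/9, 1) → index 5
j=5: u_5=89/90 ∈ [7/9, 1) → index 5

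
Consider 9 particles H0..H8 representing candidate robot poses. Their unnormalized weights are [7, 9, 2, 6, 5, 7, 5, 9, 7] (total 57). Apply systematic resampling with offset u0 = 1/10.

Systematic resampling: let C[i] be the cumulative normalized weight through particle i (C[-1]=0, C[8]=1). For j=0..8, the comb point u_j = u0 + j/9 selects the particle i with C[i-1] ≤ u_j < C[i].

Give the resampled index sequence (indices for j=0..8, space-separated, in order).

C = [7/57, 16/57, 6/19, 8/19, 29/57, 12/19, 41/57, 50/57, 1]
j=0: u_0=1/10 ∈ [0, 7/57) → index 0
j=1: u_1=19/90 ∈ [7/57, 16/57) → index 1
j=2: u_2=29/90 ∈ [6/19, 8/19) → index 3
j=3: u_3=13/30 ∈ [8/19, 29/57) → index 4
j=4: u_4=49/90 ∈ [29/57, 12/19) → index 5
j=5: u_5=59/90 ∈ [12/19, 41/57) → index 6
j=6: u_6=23/30 ∈ [41/57, 50/57) → index 7
j=7: u_7=79/90 ∈ [50/57, 1) → index 8
j=8: u_8=89/90 ∈ [50/57, 1) → index 8

0 1 3 4 5 6 7 8 8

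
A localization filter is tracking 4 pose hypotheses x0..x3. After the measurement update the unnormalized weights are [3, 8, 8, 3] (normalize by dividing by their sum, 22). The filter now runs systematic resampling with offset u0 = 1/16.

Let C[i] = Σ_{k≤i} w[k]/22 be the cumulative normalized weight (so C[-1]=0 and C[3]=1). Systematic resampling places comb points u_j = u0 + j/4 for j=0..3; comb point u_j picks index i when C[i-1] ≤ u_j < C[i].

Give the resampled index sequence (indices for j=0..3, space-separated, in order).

C = [3/22, 1/2, 19/22, 1]
j=0: u_0=1/16 ∈ [0, 3/22) → index 0
j=1: u_1=5/16 ∈ [3/22, 1/2) → index 1
j=2: u_2=9/16 ∈ [1/2, 19/22) → index 2
j=3: u_3=13/16 ∈ [1/2, 19/22) → index 2

0 1 2 2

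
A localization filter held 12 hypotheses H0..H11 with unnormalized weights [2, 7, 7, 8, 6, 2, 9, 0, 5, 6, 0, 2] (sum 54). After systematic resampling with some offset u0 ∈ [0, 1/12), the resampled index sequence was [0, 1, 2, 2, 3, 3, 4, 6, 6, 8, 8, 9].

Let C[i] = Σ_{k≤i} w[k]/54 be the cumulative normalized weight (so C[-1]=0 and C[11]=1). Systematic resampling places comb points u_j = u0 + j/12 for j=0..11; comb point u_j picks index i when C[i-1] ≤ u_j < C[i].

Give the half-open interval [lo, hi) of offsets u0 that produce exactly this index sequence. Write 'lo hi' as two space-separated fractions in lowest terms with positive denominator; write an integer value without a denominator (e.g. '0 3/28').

C = [1/27, 1/6, 8/27, 4/9, 5/9, 16/27, 41/54, 41/54, 23/27, 26/27, 26/27, 1]
j=0 picked index 0: u0 ∈ [0, 1/27)
j=1 picked index 1: u0 ∈ [-5/108, 1/12)
j=2 picked index 2: u0 ∈ [0, 7/54)
j=3 picked index 2: u0 ∈ [-1/12, 5/108)
j=4 picked index 3: u0 ∈ [-1/27, 1/9)
j=5 picked index 3: u0 ∈ [-13/108, 1/36)
j=6 picked index 4: u0 ∈ [-1/18, 1/18)
j=7 picked index 6: u0 ∈ [1/108, 19/108)
j=8 picked index 6: u0 ∈ [-2/27, 5/54)
j=9 picked index 8: u0 ∈ [1/108, 11/108)
j=10 picked index 8: u0 ∈ [-2/27, 1/54)
j=11 picked index 9: u0 ∈ [-7/108, 5/108)
intersection: [1/108, 1/54)

1/108 1/54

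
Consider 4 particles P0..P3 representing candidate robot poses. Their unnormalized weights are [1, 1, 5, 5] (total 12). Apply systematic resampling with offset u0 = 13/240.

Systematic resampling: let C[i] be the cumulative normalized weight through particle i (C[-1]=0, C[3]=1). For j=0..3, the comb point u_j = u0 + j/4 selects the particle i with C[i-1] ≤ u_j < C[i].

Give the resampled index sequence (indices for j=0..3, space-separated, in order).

0 2 2 3

C = [1/12, 1/6, 7/12, 1]
j=0: u_0=13/240 ∈ [0, 1/12) → index 0
j=1: u_1=73/240 ∈ [1/6, 7/12) → index 2
j=2: u_2=133/240 ∈ [1/6, 7/12) → index 2
j=3: u_3=193/240 ∈ [7/12, 1) → index 3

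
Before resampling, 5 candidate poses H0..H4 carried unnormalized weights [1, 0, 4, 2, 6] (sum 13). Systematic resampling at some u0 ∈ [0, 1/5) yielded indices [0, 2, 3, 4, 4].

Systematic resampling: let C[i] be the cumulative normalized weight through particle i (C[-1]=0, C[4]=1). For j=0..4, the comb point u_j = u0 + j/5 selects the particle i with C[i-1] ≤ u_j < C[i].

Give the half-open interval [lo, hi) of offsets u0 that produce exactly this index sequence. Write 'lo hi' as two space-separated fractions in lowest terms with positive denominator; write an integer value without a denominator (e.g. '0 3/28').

C = [1/13, 1/13, 5/13, 7/13, 1]
j=0 picked index 0: u0 ∈ [0, 1/13)
j=1 picked index 2: u0 ∈ [-8/65, 12/65)
j=2 picked index 3: u0 ∈ [-1/65, 9/65)
j=3 picked index 4: u0 ∈ [-4/65, 2/5)
j=4 picked index 4: u0 ∈ [-17/65, 1/5)
intersection: [0, 1/13)

0 1/13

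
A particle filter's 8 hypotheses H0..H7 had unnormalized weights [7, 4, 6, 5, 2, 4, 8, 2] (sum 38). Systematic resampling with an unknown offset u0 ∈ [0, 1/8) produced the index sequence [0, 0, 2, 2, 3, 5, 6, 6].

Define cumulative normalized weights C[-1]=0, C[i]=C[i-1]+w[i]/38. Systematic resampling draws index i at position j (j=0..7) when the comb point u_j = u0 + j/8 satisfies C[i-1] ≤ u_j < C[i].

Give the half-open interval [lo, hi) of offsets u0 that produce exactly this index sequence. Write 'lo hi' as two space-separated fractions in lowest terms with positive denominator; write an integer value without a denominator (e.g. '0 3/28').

C = [7/38, 11/38, 17/38, 11/19, 12/19, 14/19, 18/19, 1]
j=0 picked index 0: u0 ∈ [0, 7/38)
j=1 picked index 0: u0 ∈ [-1/8, 9/152)
j=2 picked index 2: u0 ∈ [3/76, 15/76)
j=3 picked index 2: u0 ∈ [-13/152, 11/152)
j=4 picked index 3: u0 ∈ [-1/19, 3/38)
j=5 picked index 5: u0 ∈ [1/152, 17/152)
j=6 picked index 6: u0 ∈ [-1/76, 15/76)
j=7 picked index 6: u0 ∈ [-21/152, 11/152)
intersection: [3/76, 9/152)

3/76 9/152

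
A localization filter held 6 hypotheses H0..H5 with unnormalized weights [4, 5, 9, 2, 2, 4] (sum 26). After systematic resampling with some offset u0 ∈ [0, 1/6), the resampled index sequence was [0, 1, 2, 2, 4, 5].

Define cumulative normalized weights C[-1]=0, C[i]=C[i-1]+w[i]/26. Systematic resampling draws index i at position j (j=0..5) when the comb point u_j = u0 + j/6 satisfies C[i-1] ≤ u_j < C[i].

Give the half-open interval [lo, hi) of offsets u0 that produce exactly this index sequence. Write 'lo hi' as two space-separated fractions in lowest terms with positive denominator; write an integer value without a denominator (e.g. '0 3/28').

C = [2/13, 9/26, 9/13, 10/13, 11/13, 1]
j=0 picked index 0: u0 ∈ [0, 2/13)
j=1 picked index 1: u0 ∈ [-1/78, 7/39)
j=2 picked index 2: u0 ∈ [1/78, 14/39)
j=3 picked index 2: u0 ∈ [-2/13, 5/26)
j=4 picked index 4: u0 ∈ [4/39, 7/39)
j=5 picked index 5: u0 ∈ [1/78, 1/6)
intersection: [4/39, 2/13)

4/39 2/13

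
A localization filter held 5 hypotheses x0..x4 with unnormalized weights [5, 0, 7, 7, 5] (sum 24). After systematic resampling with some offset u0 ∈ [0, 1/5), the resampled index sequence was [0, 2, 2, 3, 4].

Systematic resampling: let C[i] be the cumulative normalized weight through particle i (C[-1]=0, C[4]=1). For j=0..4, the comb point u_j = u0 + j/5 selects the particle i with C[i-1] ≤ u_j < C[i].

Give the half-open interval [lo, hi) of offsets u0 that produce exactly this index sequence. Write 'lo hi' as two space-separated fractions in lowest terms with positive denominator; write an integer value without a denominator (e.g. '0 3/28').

C = [5/24, 5/24, 1/2, 19/24, 1]
j=0 picked index 0: u0 ∈ [0, 5/24)
j=1 picked index 2: u0 ∈ [1/120, 3/10)
j=2 picked index 2: u0 ∈ [-23/120, 1/10)
j=3 picked index 3: u0 ∈ [-1/10, 23/120)
j=4 picked index 4: u0 ∈ [-1/120, 1/5)
intersection: [1/120, 1/10)

1/120 1/10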